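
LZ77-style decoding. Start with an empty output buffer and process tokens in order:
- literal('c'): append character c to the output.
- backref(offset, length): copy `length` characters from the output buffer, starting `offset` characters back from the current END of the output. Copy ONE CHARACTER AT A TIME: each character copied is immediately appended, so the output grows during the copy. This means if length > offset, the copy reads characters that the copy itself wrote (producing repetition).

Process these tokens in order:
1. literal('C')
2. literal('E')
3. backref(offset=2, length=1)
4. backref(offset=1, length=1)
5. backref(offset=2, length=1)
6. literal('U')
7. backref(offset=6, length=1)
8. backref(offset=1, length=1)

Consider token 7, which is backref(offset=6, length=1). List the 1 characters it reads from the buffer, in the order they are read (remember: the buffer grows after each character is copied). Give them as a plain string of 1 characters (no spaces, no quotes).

Token 1: literal('C'). Output: "C"
Token 2: literal('E'). Output: "CE"
Token 3: backref(off=2, len=1). Copied 'C' from pos 0. Output: "CEC"
Token 4: backref(off=1, len=1). Copied 'C' from pos 2. Output: "CECC"
Token 5: backref(off=2, len=1). Copied 'C' from pos 2. Output: "CECCC"
Token 6: literal('U'). Output: "CECCCU"
Token 7: backref(off=6, len=1). Buffer before: "CECCCU" (len 6)
  byte 1: read out[0]='C', append. Buffer now: "CECCCUC"

Answer: C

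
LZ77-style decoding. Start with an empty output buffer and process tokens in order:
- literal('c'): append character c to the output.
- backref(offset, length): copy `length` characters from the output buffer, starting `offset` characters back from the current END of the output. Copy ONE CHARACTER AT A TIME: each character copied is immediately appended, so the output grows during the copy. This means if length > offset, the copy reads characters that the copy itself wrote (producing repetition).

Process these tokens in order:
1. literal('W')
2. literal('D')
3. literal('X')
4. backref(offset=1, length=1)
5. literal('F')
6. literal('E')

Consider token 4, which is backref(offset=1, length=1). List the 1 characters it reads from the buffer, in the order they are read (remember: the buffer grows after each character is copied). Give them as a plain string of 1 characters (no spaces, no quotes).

Answer: X

Derivation:
Token 1: literal('W'). Output: "W"
Token 2: literal('D'). Output: "WD"
Token 3: literal('X'). Output: "WDX"
Token 4: backref(off=1, len=1). Buffer before: "WDX" (len 3)
  byte 1: read out[2]='X', append. Buffer now: "WDXX"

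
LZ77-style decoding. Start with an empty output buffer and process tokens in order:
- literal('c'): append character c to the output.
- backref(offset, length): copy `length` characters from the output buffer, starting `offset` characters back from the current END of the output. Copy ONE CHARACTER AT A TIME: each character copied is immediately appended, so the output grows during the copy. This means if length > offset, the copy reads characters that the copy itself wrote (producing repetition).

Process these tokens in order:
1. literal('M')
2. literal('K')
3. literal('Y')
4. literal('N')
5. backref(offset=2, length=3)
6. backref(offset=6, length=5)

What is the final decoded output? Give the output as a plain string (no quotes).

Token 1: literal('M'). Output: "M"
Token 2: literal('K'). Output: "MK"
Token 3: literal('Y'). Output: "MKY"
Token 4: literal('N'). Output: "MKYN"
Token 5: backref(off=2, len=3) (overlapping!). Copied 'YNY' from pos 2. Output: "MKYNYNY"
Token 6: backref(off=6, len=5). Copied 'KYNYN' from pos 1. Output: "MKYNYNYKYNYN"

Answer: MKYNYNYKYNYN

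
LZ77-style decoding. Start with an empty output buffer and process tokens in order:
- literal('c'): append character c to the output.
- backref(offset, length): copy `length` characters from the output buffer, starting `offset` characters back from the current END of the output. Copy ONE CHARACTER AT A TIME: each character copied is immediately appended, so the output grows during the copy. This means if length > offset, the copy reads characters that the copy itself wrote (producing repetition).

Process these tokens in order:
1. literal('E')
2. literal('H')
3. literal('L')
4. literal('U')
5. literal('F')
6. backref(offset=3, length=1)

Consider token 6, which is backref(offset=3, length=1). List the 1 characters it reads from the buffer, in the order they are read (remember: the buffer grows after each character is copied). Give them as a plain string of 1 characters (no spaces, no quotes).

Answer: L

Derivation:
Token 1: literal('E'). Output: "E"
Token 2: literal('H'). Output: "EH"
Token 3: literal('L'). Output: "EHL"
Token 4: literal('U'). Output: "EHLU"
Token 5: literal('F'). Output: "EHLUF"
Token 6: backref(off=3, len=1). Buffer before: "EHLUF" (len 5)
  byte 1: read out[2]='L', append. Buffer now: "EHLUFL"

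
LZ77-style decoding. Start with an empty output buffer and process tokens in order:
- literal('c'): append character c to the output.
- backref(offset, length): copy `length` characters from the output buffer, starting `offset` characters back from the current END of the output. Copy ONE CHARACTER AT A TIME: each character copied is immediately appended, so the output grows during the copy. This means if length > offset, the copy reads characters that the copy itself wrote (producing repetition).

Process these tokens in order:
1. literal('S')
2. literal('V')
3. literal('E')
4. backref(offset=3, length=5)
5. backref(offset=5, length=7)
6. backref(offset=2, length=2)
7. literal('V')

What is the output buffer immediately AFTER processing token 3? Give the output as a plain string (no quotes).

Token 1: literal('S'). Output: "S"
Token 2: literal('V'). Output: "SV"
Token 3: literal('E'). Output: "SVE"

Answer: SVE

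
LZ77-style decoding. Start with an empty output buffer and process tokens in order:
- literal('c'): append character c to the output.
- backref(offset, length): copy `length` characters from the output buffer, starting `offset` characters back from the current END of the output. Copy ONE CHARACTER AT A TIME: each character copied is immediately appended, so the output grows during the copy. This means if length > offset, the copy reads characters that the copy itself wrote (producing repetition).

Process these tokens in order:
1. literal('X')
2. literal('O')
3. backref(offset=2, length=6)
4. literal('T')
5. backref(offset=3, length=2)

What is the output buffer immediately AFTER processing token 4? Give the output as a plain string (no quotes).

Token 1: literal('X'). Output: "X"
Token 2: literal('O'). Output: "XO"
Token 3: backref(off=2, len=6) (overlapping!). Copied 'XOXOXO' from pos 0. Output: "XOXOXOXO"
Token 4: literal('T'). Output: "XOXOXOXOT"

Answer: XOXOXOXOT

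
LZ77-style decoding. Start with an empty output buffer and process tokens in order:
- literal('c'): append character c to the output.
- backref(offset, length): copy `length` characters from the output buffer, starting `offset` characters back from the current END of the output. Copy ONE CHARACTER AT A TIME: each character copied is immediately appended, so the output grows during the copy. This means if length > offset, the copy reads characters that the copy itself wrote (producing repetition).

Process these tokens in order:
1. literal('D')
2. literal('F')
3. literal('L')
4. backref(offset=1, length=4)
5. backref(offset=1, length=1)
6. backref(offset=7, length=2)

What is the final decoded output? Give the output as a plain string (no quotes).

Token 1: literal('D'). Output: "D"
Token 2: literal('F'). Output: "DF"
Token 3: literal('L'). Output: "DFL"
Token 4: backref(off=1, len=4) (overlapping!). Copied 'LLLL' from pos 2. Output: "DFLLLLL"
Token 5: backref(off=1, len=1). Copied 'L' from pos 6. Output: "DFLLLLLL"
Token 6: backref(off=7, len=2). Copied 'FL' from pos 1. Output: "DFLLLLLLFL"

Answer: DFLLLLLLFL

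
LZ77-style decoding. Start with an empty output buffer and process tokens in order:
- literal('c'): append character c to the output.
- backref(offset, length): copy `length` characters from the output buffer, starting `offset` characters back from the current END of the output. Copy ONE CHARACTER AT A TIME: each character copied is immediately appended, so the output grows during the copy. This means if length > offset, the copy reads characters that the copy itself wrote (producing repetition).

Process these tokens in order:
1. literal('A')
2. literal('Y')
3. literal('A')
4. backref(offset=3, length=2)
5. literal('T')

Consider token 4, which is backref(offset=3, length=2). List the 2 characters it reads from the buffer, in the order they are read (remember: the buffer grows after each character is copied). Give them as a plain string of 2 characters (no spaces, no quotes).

Answer: AY

Derivation:
Token 1: literal('A'). Output: "A"
Token 2: literal('Y'). Output: "AY"
Token 3: literal('A'). Output: "AYA"
Token 4: backref(off=3, len=2). Buffer before: "AYA" (len 3)
  byte 1: read out[0]='A', append. Buffer now: "AYAA"
  byte 2: read out[1]='Y', append. Buffer now: "AYAAY"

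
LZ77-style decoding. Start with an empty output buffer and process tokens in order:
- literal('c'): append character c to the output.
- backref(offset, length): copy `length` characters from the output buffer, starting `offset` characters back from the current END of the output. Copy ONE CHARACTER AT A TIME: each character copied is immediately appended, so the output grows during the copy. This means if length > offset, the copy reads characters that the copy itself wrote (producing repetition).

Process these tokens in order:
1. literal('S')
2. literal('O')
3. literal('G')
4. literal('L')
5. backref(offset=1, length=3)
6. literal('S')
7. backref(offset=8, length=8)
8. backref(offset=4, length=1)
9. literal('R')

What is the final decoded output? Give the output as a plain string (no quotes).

Token 1: literal('S'). Output: "S"
Token 2: literal('O'). Output: "SO"
Token 3: literal('G'). Output: "SOG"
Token 4: literal('L'). Output: "SOGL"
Token 5: backref(off=1, len=3) (overlapping!). Copied 'LLL' from pos 3. Output: "SOGLLLL"
Token 6: literal('S'). Output: "SOGLLLLS"
Token 7: backref(off=8, len=8). Copied 'SOGLLLLS' from pos 0. Output: "SOGLLLLSSOGLLLLS"
Token 8: backref(off=4, len=1). Copied 'L' from pos 12. Output: "SOGLLLLSSOGLLLLSL"
Token 9: literal('R'). Output: "SOGLLLLSSOGLLLLSLR"

Answer: SOGLLLLSSOGLLLLSLR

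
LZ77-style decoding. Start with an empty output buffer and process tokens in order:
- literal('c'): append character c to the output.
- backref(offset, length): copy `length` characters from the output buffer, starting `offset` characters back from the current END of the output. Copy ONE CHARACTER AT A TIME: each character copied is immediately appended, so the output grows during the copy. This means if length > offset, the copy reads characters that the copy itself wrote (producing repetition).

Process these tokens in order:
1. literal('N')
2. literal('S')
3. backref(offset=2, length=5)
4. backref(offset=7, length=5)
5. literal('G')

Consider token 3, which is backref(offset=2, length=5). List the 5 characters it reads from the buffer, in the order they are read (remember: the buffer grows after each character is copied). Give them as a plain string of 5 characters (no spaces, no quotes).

Token 1: literal('N'). Output: "N"
Token 2: literal('S'). Output: "NS"
Token 3: backref(off=2, len=5). Buffer before: "NS" (len 2)
  byte 1: read out[0]='N', append. Buffer now: "NSN"
  byte 2: read out[1]='S', append. Buffer now: "NSNS"
  byte 3: read out[2]='N', append. Buffer now: "NSNSN"
  byte 4: read out[3]='S', append. Buffer now: "NSNSNS"
  byte 5: read out[4]='N', append. Buffer now: "NSNSNSN"

Answer: NSNSN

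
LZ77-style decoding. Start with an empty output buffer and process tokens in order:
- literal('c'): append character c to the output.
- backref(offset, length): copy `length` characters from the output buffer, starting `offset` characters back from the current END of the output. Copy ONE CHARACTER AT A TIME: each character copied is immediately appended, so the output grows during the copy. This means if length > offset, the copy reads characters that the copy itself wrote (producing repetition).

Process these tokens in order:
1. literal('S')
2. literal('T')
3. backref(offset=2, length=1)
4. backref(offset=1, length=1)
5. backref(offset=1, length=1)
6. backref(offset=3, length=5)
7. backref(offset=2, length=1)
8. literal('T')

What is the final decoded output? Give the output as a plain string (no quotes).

Answer: STSSSSSSSSST

Derivation:
Token 1: literal('S'). Output: "S"
Token 2: literal('T'). Output: "ST"
Token 3: backref(off=2, len=1). Copied 'S' from pos 0. Output: "STS"
Token 4: backref(off=1, len=1). Copied 'S' from pos 2. Output: "STSS"
Token 5: backref(off=1, len=1). Copied 'S' from pos 3. Output: "STSSS"
Token 6: backref(off=3, len=5) (overlapping!). Copied 'SSSSS' from pos 2. Output: "STSSSSSSSS"
Token 7: backref(off=2, len=1). Copied 'S' from pos 8. Output: "STSSSSSSSSS"
Token 8: literal('T'). Output: "STSSSSSSSSST"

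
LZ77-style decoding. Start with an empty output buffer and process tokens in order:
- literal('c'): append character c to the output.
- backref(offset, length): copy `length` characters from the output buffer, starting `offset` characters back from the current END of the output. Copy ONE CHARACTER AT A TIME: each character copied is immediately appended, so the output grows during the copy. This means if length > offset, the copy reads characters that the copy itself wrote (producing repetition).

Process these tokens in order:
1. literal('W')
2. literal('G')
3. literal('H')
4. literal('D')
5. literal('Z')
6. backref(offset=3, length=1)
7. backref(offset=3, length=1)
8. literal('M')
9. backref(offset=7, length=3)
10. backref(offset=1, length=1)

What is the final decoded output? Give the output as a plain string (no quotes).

Token 1: literal('W'). Output: "W"
Token 2: literal('G'). Output: "WG"
Token 3: literal('H'). Output: "WGH"
Token 4: literal('D'). Output: "WGHD"
Token 5: literal('Z'). Output: "WGHDZ"
Token 6: backref(off=3, len=1). Copied 'H' from pos 2. Output: "WGHDZH"
Token 7: backref(off=3, len=1). Copied 'D' from pos 3. Output: "WGHDZHD"
Token 8: literal('M'). Output: "WGHDZHDM"
Token 9: backref(off=7, len=3). Copied 'GHD' from pos 1. Output: "WGHDZHDMGHD"
Token 10: backref(off=1, len=1). Copied 'D' from pos 10. Output: "WGHDZHDMGHDD"

Answer: WGHDZHDMGHDD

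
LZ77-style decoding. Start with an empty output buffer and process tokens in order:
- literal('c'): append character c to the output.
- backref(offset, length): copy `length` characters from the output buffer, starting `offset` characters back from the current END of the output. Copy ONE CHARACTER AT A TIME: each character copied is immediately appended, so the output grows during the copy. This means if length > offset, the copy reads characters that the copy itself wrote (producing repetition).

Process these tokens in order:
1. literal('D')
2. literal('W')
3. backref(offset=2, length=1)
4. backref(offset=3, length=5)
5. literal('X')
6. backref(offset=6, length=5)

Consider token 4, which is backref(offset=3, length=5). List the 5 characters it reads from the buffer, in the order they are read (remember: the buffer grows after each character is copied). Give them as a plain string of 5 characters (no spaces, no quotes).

Token 1: literal('D'). Output: "D"
Token 2: literal('W'). Output: "DW"
Token 3: backref(off=2, len=1). Copied 'D' from pos 0. Output: "DWD"
Token 4: backref(off=3, len=5). Buffer before: "DWD" (len 3)
  byte 1: read out[0]='D', append. Buffer now: "DWDD"
  byte 2: read out[1]='W', append. Buffer now: "DWDDW"
  byte 3: read out[2]='D', append. Buffer now: "DWDDWD"
  byte 4: read out[3]='D', append. Buffer now: "DWDDWDD"
  byte 5: read out[4]='W', append. Buffer now: "DWDDWDDW"

Answer: DWDDW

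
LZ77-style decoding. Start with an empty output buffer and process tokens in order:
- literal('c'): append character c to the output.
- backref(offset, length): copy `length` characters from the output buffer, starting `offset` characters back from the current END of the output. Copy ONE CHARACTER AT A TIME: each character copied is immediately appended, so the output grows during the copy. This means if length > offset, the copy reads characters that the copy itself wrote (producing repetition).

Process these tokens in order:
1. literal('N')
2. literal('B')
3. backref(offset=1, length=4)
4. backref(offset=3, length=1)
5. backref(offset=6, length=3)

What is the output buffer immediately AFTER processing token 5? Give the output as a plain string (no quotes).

Answer: NBBBBBBBBB

Derivation:
Token 1: literal('N'). Output: "N"
Token 2: literal('B'). Output: "NB"
Token 3: backref(off=1, len=4) (overlapping!). Copied 'BBBB' from pos 1. Output: "NBBBBB"
Token 4: backref(off=3, len=1). Copied 'B' from pos 3. Output: "NBBBBBB"
Token 5: backref(off=6, len=3). Copied 'BBB' from pos 1. Output: "NBBBBBBBBB"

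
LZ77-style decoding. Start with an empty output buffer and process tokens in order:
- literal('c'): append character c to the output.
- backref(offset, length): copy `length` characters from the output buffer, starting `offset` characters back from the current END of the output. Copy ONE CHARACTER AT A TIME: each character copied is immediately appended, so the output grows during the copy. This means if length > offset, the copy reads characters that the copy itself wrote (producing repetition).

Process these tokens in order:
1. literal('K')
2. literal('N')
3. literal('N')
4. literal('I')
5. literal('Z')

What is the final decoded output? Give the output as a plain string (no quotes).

Token 1: literal('K'). Output: "K"
Token 2: literal('N'). Output: "KN"
Token 3: literal('N'). Output: "KNN"
Token 4: literal('I'). Output: "KNNI"
Token 5: literal('Z'). Output: "KNNIZ"

Answer: KNNIZ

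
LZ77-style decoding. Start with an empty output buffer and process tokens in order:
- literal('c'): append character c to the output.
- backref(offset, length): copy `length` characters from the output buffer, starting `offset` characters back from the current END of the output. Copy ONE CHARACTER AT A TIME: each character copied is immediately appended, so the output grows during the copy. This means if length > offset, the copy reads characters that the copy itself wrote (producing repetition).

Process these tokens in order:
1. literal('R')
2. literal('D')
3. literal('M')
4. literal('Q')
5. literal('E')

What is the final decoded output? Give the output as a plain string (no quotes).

Token 1: literal('R'). Output: "R"
Token 2: literal('D'). Output: "RD"
Token 3: literal('M'). Output: "RDM"
Token 4: literal('Q'). Output: "RDMQ"
Token 5: literal('E'). Output: "RDMQE"

Answer: RDMQE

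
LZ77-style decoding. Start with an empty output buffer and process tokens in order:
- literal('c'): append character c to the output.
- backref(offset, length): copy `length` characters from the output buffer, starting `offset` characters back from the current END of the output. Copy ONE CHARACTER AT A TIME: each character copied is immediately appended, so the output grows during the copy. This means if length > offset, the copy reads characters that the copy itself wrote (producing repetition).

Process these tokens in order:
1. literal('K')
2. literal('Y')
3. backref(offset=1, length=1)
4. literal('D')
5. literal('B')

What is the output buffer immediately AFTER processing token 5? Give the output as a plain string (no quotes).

Token 1: literal('K'). Output: "K"
Token 2: literal('Y'). Output: "KY"
Token 3: backref(off=1, len=1). Copied 'Y' from pos 1. Output: "KYY"
Token 4: literal('D'). Output: "KYYD"
Token 5: literal('B'). Output: "KYYDB"

Answer: KYYDB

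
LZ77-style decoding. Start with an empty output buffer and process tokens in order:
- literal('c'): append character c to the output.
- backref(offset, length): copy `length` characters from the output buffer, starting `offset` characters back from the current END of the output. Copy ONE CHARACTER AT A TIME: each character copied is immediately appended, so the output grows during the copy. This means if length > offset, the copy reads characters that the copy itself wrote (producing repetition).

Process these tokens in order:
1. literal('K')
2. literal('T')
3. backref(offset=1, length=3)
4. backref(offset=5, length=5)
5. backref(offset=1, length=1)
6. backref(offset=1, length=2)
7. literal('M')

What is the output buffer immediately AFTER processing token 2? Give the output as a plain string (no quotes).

Answer: KT

Derivation:
Token 1: literal('K'). Output: "K"
Token 2: literal('T'). Output: "KT"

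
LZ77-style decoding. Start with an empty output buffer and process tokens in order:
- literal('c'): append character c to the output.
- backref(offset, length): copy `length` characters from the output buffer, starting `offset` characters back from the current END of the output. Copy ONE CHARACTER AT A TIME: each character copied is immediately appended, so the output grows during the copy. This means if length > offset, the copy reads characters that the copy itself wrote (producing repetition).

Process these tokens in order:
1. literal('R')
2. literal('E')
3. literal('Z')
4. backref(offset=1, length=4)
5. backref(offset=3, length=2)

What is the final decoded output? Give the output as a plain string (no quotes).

Answer: REZZZZZZZ

Derivation:
Token 1: literal('R'). Output: "R"
Token 2: literal('E'). Output: "RE"
Token 3: literal('Z'). Output: "REZ"
Token 4: backref(off=1, len=4) (overlapping!). Copied 'ZZZZ' from pos 2. Output: "REZZZZZ"
Token 5: backref(off=3, len=2). Copied 'ZZ' from pos 4. Output: "REZZZZZZZ"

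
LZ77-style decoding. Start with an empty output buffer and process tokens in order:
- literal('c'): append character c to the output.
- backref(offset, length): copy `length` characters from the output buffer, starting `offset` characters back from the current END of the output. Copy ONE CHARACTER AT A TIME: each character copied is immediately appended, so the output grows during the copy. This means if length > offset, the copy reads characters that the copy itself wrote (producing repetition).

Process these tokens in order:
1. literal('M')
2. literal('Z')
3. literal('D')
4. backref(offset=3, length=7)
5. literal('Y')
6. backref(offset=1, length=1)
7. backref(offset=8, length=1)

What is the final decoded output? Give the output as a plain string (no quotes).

Answer: MZDMZDMZDMYYZ

Derivation:
Token 1: literal('M'). Output: "M"
Token 2: literal('Z'). Output: "MZ"
Token 3: literal('D'). Output: "MZD"
Token 4: backref(off=3, len=7) (overlapping!). Copied 'MZDMZDM' from pos 0. Output: "MZDMZDMZDM"
Token 5: literal('Y'). Output: "MZDMZDMZDMY"
Token 6: backref(off=1, len=1). Copied 'Y' from pos 10. Output: "MZDMZDMZDMYY"
Token 7: backref(off=8, len=1). Copied 'Z' from pos 4. Output: "MZDMZDMZDMYYZ"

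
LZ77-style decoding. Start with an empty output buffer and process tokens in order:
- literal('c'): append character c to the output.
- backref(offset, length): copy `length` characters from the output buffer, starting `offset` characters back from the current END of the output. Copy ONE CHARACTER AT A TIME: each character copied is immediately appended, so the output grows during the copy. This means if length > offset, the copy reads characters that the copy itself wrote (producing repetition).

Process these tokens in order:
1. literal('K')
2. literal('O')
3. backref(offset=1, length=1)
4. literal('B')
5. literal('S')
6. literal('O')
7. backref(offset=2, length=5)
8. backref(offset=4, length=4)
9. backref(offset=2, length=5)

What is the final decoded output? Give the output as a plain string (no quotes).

Answer: KOOBSOSOSOSOSOSOSOSO

Derivation:
Token 1: literal('K'). Output: "K"
Token 2: literal('O'). Output: "KO"
Token 3: backref(off=1, len=1). Copied 'O' from pos 1. Output: "KOO"
Token 4: literal('B'). Output: "KOOB"
Token 5: literal('S'). Output: "KOOBS"
Token 6: literal('O'). Output: "KOOBSO"
Token 7: backref(off=2, len=5) (overlapping!). Copied 'SOSOS' from pos 4. Output: "KOOBSOSOSOS"
Token 8: backref(off=4, len=4). Copied 'OSOS' from pos 7. Output: "KOOBSOSOSOSOSOS"
Token 9: backref(off=2, len=5) (overlapping!). Copied 'OSOSO' from pos 13. Output: "KOOBSOSOSOSOSOSOSOSO"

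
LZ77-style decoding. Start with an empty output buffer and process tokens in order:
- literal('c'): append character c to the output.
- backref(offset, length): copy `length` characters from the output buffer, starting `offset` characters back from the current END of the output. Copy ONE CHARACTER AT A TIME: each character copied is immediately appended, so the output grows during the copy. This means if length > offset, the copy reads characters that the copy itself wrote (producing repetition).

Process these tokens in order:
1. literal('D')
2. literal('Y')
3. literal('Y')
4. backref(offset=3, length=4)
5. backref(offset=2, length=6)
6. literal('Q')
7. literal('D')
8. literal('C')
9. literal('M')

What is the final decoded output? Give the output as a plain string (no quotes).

Token 1: literal('D'). Output: "D"
Token 2: literal('Y'). Output: "DY"
Token 3: literal('Y'). Output: "DYY"
Token 4: backref(off=3, len=4) (overlapping!). Copied 'DYYD' from pos 0. Output: "DYYDYYD"
Token 5: backref(off=2, len=6) (overlapping!). Copied 'YDYDYD' from pos 5. Output: "DYYDYYDYDYDYD"
Token 6: literal('Q'). Output: "DYYDYYDYDYDYDQ"
Token 7: literal('D'). Output: "DYYDYYDYDYDYDQD"
Token 8: literal('C'). Output: "DYYDYYDYDYDYDQDC"
Token 9: literal('M'). Output: "DYYDYYDYDYDYDQDCM"

Answer: DYYDYYDYDYDYDQDCM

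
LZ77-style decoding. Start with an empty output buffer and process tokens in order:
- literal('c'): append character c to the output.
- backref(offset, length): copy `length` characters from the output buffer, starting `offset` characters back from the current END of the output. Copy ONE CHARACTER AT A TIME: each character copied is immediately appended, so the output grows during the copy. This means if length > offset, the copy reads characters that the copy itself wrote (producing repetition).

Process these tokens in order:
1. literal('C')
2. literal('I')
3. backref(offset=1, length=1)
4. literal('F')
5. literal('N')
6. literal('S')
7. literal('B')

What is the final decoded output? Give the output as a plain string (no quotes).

Answer: CIIFNSB

Derivation:
Token 1: literal('C'). Output: "C"
Token 2: literal('I'). Output: "CI"
Token 3: backref(off=1, len=1). Copied 'I' from pos 1. Output: "CII"
Token 4: literal('F'). Output: "CIIF"
Token 5: literal('N'). Output: "CIIFN"
Token 6: literal('S'). Output: "CIIFNS"
Token 7: literal('B'). Output: "CIIFNSB"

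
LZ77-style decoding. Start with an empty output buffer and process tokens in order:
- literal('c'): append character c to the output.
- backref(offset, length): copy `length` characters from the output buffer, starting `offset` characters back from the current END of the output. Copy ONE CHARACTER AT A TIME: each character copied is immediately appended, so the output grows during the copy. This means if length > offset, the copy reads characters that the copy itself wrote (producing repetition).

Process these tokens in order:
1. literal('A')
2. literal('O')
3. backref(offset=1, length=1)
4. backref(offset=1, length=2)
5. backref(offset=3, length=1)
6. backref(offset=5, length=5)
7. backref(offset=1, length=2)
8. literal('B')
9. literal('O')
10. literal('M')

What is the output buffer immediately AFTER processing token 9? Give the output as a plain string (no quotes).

Answer: AOOOOOOOOOOOOBO

Derivation:
Token 1: literal('A'). Output: "A"
Token 2: literal('O'). Output: "AO"
Token 3: backref(off=1, len=1). Copied 'O' from pos 1. Output: "AOO"
Token 4: backref(off=1, len=2) (overlapping!). Copied 'OO' from pos 2. Output: "AOOOO"
Token 5: backref(off=3, len=1). Copied 'O' from pos 2. Output: "AOOOOO"
Token 6: backref(off=5, len=5). Copied 'OOOOO' from pos 1. Output: "AOOOOOOOOOO"
Token 7: backref(off=1, len=2) (overlapping!). Copied 'OO' from pos 10. Output: "AOOOOOOOOOOOO"
Token 8: literal('B'). Output: "AOOOOOOOOOOOOB"
Token 9: literal('O'). Output: "AOOOOOOOOOOOOBO"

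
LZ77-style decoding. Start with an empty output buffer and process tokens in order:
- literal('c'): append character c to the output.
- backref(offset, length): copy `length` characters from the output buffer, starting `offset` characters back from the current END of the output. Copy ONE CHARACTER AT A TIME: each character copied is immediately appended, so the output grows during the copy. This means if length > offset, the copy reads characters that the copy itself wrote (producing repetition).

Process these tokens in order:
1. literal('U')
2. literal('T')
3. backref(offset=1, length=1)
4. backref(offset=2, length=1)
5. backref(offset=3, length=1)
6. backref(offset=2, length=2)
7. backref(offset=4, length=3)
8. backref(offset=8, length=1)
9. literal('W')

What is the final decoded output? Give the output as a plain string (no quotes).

Answer: UTTTTTTTTTTW

Derivation:
Token 1: literal('U'). Output: "U"
Token 2: literal('T'). Output: "UT"
Token 3: backref(off=1, len=1). Copied 'T' from pos 1. Output: "UTT"
Token 4: backref(off=2, len=1). Copied 'T' from pos 1. Output: "UTTT"
Token 5: backref(off=3, len=1). Copied 'T' from pos 1. Output: "UTTTT"
Token 6: backref(off=2, len=2). Copied 'TT' from pos 3. Output: "UTTTTTT"
Token 7: backref(off=4, len=3). Copied 'TTT' from pos 3. Output: "UTTTTTTTTT"
Token 8: backref(off=8, len=1). Copied 'T' from pos 2. Output: "UTTTTTTTTTT"
Token 9: literal('W'). Output: "UTTTTTTTTTTW"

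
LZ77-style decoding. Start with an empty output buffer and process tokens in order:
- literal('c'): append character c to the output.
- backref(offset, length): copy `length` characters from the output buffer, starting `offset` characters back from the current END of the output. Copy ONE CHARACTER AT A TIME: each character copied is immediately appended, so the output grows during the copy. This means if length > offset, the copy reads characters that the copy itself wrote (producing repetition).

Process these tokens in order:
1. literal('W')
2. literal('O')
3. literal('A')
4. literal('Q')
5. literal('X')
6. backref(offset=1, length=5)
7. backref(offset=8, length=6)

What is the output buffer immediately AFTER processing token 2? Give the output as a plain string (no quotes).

Token 1: literal('W'). Output: "W"
Token 2: literal('O'). Output: "WO"

Answer: WO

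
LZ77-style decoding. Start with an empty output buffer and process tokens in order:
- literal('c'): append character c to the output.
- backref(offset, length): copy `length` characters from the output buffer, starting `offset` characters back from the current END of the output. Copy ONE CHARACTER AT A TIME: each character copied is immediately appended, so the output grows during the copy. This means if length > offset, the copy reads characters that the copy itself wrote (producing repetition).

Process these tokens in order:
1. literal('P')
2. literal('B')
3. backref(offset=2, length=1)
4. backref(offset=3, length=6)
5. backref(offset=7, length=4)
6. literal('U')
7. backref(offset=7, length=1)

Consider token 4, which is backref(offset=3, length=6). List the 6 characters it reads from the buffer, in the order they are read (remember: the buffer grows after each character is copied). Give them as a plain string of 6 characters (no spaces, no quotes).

Token 1: literal('P'). Output: "P"
Token 2: literal('B'). Output: "PB"
Token 3: backref(off=2, len=1). Copied 'P' from pos 0. Output: "PBP"
Token 4: backref(off=3, len=6). Buffer before: "PBP" (len 3)
  byte 1: read out[0]='P', append. Buffer now: "PBPP"
  byte 2: read out[1]='B', append. Buffer now: "PBPPB"
  byte 3: read out[2]='P', append. Buffer now: "PBPPBP"
  byte 4: read out[3]='P', append. Buffer now: "PBPPBPP"
  byte 5: read out[4]='B', append. Buffer now: "PBPPBPPB"
  byte 6: read out[5]='P', append. Buffer now: "PBPPBPPBP"

Answer: PBPPBP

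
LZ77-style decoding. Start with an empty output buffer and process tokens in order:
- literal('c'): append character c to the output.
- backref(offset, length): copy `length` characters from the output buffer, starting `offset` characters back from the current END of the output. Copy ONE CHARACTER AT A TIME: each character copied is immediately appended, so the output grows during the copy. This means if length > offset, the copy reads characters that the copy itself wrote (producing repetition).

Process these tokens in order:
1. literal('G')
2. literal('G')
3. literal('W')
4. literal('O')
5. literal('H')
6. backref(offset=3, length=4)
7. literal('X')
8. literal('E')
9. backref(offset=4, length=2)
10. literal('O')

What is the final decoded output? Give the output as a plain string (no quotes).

Answer: GGWOHWOHWXEHWO

Derivation:
Token 1: literal('G'). Output: "G"
Token 2: literal('G'). Output: "GG"
Token 3: literal('W'). Output: "GGW"
Token 4: literal('O'). Output: "GGWO"
Token 5: literal('H'). Output: "GGWOH"
Token 6: backref(off=3, len=4) (overlapping!). Copied 'WOHW' from pos 2. Output: "GGWOHWOHW"
Token 7: literal('X'). Output: "GGWOHWOHWX"
Token 8: literal('E'). Output: "GGWOHWOHWXE"
Token 9: backref(off=4, len=2). Copied 'HW' from pos 7. Output: "GGWOHWOHWXEHW"
Token 10: literal('O'). Output: "GGWOHWOHWXEHWO"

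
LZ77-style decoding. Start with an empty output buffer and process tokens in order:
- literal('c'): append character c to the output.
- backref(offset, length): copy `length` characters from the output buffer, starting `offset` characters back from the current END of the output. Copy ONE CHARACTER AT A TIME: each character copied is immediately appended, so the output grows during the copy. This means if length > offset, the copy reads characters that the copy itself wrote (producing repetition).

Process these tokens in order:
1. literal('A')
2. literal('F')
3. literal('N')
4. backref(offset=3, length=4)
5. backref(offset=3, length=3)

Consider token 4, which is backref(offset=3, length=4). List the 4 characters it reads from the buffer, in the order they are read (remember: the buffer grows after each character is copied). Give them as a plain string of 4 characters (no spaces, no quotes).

Token 1: literal('A'). Output: "A"
Token 2: literal('F'). Output: "AF"
Token 3: literal('N'). Output: "AFN"
Token 4: backref(off=3, len=4). Buffer before: "AFN" (len 3)
  byte 1: read out[0]='A', append. Buffer now: "AFNA"
  byte 2: read out[1]='F', append. Buffer now: "AFNAF"
  byte 3: read out[2]='N', append. Buffer now: "AFNAFN"
  byte 4: read out[3]='A', append. Buffer now: "AFNAFNA"

Answer: AFNA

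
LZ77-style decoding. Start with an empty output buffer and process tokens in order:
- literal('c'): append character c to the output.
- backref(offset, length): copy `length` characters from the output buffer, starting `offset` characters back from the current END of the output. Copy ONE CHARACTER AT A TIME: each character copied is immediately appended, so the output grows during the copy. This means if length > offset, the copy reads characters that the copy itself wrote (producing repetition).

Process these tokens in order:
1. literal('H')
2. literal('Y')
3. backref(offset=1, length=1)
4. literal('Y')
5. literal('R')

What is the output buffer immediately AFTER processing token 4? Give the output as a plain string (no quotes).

Token 1: literal('H'). Output: "H"
Token 2: literal('Y'). Output: "HY"
Token 3: backref(off=1, len=1). Copied 'Y' from pos 1. Output: "HYY"
Token 4: literal('Y'). Output: "HYYY"

Answer: HYYY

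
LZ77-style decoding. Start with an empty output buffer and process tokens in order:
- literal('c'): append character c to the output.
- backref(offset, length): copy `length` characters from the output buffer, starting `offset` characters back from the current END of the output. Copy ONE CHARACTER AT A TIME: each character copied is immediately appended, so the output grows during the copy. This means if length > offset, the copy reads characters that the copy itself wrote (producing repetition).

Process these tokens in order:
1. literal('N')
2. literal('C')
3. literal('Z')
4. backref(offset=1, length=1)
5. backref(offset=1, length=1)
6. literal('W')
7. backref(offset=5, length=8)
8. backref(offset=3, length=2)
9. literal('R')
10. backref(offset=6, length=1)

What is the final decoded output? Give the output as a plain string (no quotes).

Answer: NCZZZWCZZZWCZZCZRC

Derivation:
Token 1: literal('N'). Output: "N"
Token 2: literal('C'). Output: "NC"
Token 3: literal('Z'). Output: "NCZ"
Token 4: backref(off=1, len=1). Copied 'Z' from pos 2. Output: "NCZZ"
Token 5: backref(off=1, len=1). Copied 'Z' from pos 3. Output: "NCZZZ"
Token 6: literal('W'). Output: "NCZZZW"
Token 7: backref(off=5, len=8) (overlapping!). Copied 'CZZZWCZZ' from pos 1. Output: "NCZZZWCZZZWCZZ"
Token 8: backref(off=3, len=2). Copied 'CZ' from pos 11. Output: "NCZZZWCZZZWCZZCZ"
Token 9: literal('R'). Output: "NCZZZWCZZZWCZZCZR"
Token 10: backref(off=6, len=1). Copied 'C' from pos 11. Output: "NCZZZWCZZZWCZZCZRC"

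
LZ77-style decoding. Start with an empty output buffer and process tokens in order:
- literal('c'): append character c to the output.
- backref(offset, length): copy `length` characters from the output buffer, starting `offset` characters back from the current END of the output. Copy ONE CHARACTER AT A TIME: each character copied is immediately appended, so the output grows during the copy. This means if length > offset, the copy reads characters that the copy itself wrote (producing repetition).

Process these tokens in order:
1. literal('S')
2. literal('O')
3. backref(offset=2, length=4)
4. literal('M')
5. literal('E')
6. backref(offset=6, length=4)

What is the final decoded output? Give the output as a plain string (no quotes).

Token 1: literal('S'). Output: "S"
Token 2: literal('O'). Output: "SO"
Token 3: backref(off=2, len=4) (overlapping!). Copied 'SOSO' from pos 0. Output: "SOSOSO"
Token 4: literal('M'). Output: "SOSOSOM"
Token 5: literal('E'). Output: "SOSOSOME"
Token 6: backref(off=6, len=4). Copied 'SOSO' from pos 2. Output: "SOSOSOMESOSO"

Answer: SOSOSOMESOSO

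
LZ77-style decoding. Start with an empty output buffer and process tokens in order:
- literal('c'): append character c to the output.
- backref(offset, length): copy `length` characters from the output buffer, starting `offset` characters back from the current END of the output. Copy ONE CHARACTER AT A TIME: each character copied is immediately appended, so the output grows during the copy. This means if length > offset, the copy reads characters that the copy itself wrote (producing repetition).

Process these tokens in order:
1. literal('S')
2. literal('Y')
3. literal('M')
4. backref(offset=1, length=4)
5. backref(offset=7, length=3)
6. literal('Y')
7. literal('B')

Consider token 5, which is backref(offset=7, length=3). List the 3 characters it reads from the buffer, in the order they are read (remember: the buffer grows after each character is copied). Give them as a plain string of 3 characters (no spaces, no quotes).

Token 1: literal('S'). Output: "S"
Token 2: literal('Y'). Output: "SY"
Token 3: literal('M'). Output: "SYM"
Token 4: backref(off=1, len=4) (overlapping!). Copied 'MMMM' from pos 2. Output: "SYMMMMM"
Token 5: backref(off=7, len=3). Buffer before: "SYMMMMM" (len 7)
  byte 1: read out[0]='S', append. Buffer now: "SYMMMMMS"
  byte 2: read out[1]='Y', append. Buffer now: "SYMMMMMSY"
  byte 3: read out[2]='M', append. Buffer now: "SYMMMMMSYM"

Answer: SYM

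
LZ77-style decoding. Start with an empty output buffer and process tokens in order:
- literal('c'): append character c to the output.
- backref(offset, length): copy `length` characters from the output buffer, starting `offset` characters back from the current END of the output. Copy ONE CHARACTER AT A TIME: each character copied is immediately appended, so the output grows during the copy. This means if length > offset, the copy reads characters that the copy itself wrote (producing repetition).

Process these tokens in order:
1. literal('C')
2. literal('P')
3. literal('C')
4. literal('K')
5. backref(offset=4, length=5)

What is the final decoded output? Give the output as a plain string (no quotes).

Token 1: literal('C'). Output: "C"
Token 2: literal('P'). Output: "CP"
Token 3: literal('C'). Output: "CPC"
Token 4: literal('K'). Output: "CPCK"
Token 5: backref(off=4, len=5) (overlapping!). Copied 'CPCKC' from pos 0. Output: "CPCKCPCKC"

Answer: CPCKCPCKC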